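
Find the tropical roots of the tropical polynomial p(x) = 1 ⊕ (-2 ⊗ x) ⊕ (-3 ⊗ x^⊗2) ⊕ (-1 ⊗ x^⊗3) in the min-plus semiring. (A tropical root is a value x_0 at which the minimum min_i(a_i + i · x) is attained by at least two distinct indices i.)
Roots: {-2, 1, 3}

Each tropical root is a break point of the lower envelope of the lines y = a_i + i · x (there are 4 lines, with slopes 0, 1, ..., 3). Only the lines that attain the minimum somewhere contribute to roots; other lines are dominated. Here the surviving (envelope) indices are i = 3, i = 2, i = 1, i = 0.
Intersections between consecutive envelope lines give the roots: for adjacent envelope indices i < j the intersection is x = (a_i − a_j) / (j − i). Reading off the sorted break points: {-2, 1, 3}.
Verification: at each break x_0, at least two indices attain the minimum of min_i(a_i + i · x_0).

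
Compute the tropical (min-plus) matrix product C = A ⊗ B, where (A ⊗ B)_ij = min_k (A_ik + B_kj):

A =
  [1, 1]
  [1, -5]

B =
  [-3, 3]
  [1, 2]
A ⊗ B =
  [-2, 3]
  [-4, -3]

Apply the min-plus product entry-by-entry:
  C[0][0] = min over k of (A[0][0] + B[0][0] = 1 + -3 = -2, A[0][1] + B[1][0] = 1 + 1 = 2) = -2 (attained at k = 0)
  C[0][1] = min over k of (A[0][0] + B[0][1] = 1 + 3 = 4, A[0][1] + B[1][1] = 1 + 2 = 3) = 3 (attained at k = 1)
  C[1][0] = min over k of (A[1][0] + B[0][0] = 1 + -3 = -2, A[1][1] + B[1][0] = -5 + 1 = -4) = -4 (attained at k = 1)
  C[1][1] = min over k of (A[1][0] + B[0][1] = 1 + 3 = 4, A[1][1] + B[1][1] = -5 + 2 = -3) = -3 (attained at k = 1)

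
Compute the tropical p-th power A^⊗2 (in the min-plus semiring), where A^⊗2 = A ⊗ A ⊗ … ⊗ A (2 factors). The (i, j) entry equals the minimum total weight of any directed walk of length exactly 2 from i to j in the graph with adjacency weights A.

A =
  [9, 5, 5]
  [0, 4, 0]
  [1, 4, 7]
A^⊗2 =
  [5, 9, 5]
  [1, 4, 4]
  [4, 6, 4]

Each entry (A^⊗2)_ij equals the minimum over all length-2 walks i = v_0 → v_1 → … → v_2 = j of Σ_t A[v_t][v_{t+1}]. For example, for (i, j) = (0, 2) we minimise over 3 possible intermediate vertex sequences; the minimum is 5, attained along the walk 0 → 1 → 2.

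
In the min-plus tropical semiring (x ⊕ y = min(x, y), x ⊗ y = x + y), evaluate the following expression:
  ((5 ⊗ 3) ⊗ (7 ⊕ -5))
((5 ⊗ 3) ⊗ (7 ⊕ -5)) = 3

Expand innermost to outermost. Recall ⊕ takes the minimum of its arguments and ⊗ takes their sum. Working out the expression ((5 ⊗ 3) ⊗ (7 ⊕ -5)) gives 3.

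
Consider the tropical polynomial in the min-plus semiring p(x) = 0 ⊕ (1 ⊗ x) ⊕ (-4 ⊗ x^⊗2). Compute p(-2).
p(-2) = -8

A tropical monomial a ⊗ x^⊗i evaluates to a + i · x. Evaluating each term at x = -2:
  Term 0 contributes 0 + 0 · -2 = 0
  Term 1 contributes 1 + 1 · -2 = -1
  Term 2 contributes -4 + 2 · -2 = -8
p(-2) = ⊕ of these = min[0, -1, -8] = -8.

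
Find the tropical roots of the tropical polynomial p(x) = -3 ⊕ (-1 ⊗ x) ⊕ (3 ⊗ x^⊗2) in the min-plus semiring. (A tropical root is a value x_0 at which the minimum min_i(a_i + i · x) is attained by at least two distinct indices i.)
Roots: {-4, -2}

Each tropical root is a break point of the lower envelope of the lines y = a_i + i · x (there are 3 lines, with slopes 0, 1, ..., 2). Only the lines that attain the minimum somewhere contribute to roots; other lines are dominated. Here the surviving (envelope) indices are i = 2, i = 1, i = 0.
Intersections between consecutive envelope lines give the roots: for adjacent envelope indices i < j the intersection is x = (a_i − a_j) / (j − i). Reading off the sorted break points: {-4, -2}.
Verification: at each break x_0, at least two indices attain the minimum of min_i(a_i + i · x_0).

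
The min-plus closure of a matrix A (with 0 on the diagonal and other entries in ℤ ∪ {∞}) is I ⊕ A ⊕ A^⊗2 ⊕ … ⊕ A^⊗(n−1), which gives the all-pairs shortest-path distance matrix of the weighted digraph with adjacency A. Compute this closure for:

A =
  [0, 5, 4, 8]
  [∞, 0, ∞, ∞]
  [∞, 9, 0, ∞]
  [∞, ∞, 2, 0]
Closure =
  [0, 5, 4, 8]
  [∞, 0, ∞, ∞]
  [∞, 9, 0, ∞]
  [∞, 11, 2, 0]

This is the Floyd-Warshall all-pairs shortest-path computation. For each intermediate vertex k = 0, 1, …, 3, update dist[i][j] ← min(dist[i][j], dist[i][k] + dist[k][j]). The final matrix gives, for each (i, j), the minimum total weight of any directed path from i to j (possibly empty when i = j).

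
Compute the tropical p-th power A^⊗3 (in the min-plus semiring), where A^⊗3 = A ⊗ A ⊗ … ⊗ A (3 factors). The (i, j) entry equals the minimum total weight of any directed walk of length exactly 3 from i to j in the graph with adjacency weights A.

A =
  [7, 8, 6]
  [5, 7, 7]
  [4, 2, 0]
A^⊗3 =
  [10, 8, 6]
  [11, 9, 7]
  [4, 2, 0]

Each entry (A^⊗3)_ij equals the minimum over all length-3 walks i = v_0 → v_1 → … → v_3 = j of Σ_t A[v_t][v_{t+1}]. For example, for (i, j) = (0, 2) we minimise over 9 possible intermediate vertex sequences; the minimum is 6, attained along the walk 0 → 2 → 2 → 2.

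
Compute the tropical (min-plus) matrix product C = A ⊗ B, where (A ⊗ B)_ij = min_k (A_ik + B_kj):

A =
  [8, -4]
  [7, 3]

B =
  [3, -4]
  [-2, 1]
A ⊗ B =
  [-6, -3]
  [1, 3]

Apply the min-plus product entry-by-entry:
  C[0][0] = min over k of (A[0][0] + B[0][0] = 8 + 3 = 11, A[0][1] + B[1][0] = -4 + -2 = -6) = -6 (attained at k = 1)
  C[0][1] = min over k of (A[0][0] + B[0][1] = 8 + -4 = 4, A[0][1] + B[1][1] = -4 + 1 = -3) = -3 (attained at k = 1)
  C[1][0] = min over k of (A[1][0] + B[0][0] = 7 + 3 = 10, A[1][1] + B[1][0] = 3 + -2 = 1) = 1 (attained at k = 1)
  C[1][1] = min over k of (A[1][0] + B[0][1] = 7 + -4 = 3, A[1][1] + B[1][1] = 3 + 1 = 4) = 3 (attained at k = 0)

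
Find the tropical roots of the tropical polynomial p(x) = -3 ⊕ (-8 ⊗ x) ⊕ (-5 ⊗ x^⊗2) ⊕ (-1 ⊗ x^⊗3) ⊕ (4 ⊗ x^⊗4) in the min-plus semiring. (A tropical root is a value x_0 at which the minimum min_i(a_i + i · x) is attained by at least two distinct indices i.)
Roots: {-5, -4, -3, 5}

Each tropical root is a break point of the lower envelope of the lines y = a_i + i · x (there are 5 lines, with slopes 0, 1, ..., 4). Only the lines that attain the minimum somewhere contribute to roots; other lines are dominated. Here the surviving (envelope) indices are i = 4, i = 3, i = 2, i = 1, i = 0.
Intersections between consecutive envelope lines give the roots: for adjacent envelope indices i < j the intersection is x = (a_i − a_j) / (j − i). Reading off the sorted break points: {-5, -4, -3, 5}.
Verification: at each break x_0, at least two indices attain the minimum of min_i(a_i + i · x_0).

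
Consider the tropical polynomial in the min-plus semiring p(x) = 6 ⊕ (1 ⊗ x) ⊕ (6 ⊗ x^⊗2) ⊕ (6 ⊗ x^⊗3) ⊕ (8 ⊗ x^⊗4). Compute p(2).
p(2) = 3

A tropical monomial a ⊗ x^⊗i evaluates to a + i · x. Evaluating each term at x = 2:
  Term 0 contributes 6 + 0 · 2 = 6
  Term 1 contributes 1 + 1 · 2 = 3
  Term 2 contributes 6 + 2 · 2 = 10
  Term 3 contributes 6 + 3 · 2 = 12
  Term 4 contributes 8 + 4 · 2 = 16
p(2) = ⊕ of these = min[6, 3, 10, 12, 16] = 3.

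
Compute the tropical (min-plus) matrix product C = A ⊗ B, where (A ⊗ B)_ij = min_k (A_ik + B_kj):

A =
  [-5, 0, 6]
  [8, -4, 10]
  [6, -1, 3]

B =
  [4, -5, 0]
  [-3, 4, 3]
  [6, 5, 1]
A ⊗ B =
  [-3, -10, -5]
  [-7, 0, -1]
  [-4, 1, 2]

Apply the min-plus product entry-by-entry:
  C[0][0] = min over k of (A[0][0] + B[0][0] = -5 + 4 = -1, A[0][1] + B[1][0] = 0 + -3 = -3, A[0][2] + B[2][0] = 6 + 6 = 12) = -3 (attained at k = 1)
  C[0][1] = min over k of (A[0][0] + B[0][1] = -5 + -5 = -10, A[0][1] + B[1][1] = 0 + 4 = 4, A[0][2] + B[2][1] = 6 + 5 = 11) = -10 (attained at k = 0)
  C[0][2] = min over k of (A[0][0] + B[0][2] = -5 + 0 = -5, A[0][1] + B[1][2] = 0 + 3 = 3, A[0][2] + B[2][2] = 6 + 1 = 7) = -5 (attained at k = 0)
  C[1][0] = min over k of (A[1][0] + B[0][0] = 8 + 4 = 12, A[1][1] + B[1][0] = -4 + -3 = -7, A[1][2] + B[2][0] = 10 + 6 = 16) = -7 (attained at k = 1)
  C[1][1] = min over k of (A[1][0] + B[0][1] = 8 + -5 = 3, A[1][1] + B[1][1] = -4 + 4 = 0, A[1][2] + B[2][1] = 10 + 5 = 15) = 0 (attained at k = 1)
  C[1][2] = min over k of (A[1][0] + B[0][2] = 8 + 0 = 8, A[1][1] + B[1][2] = -4 + 3 = -1, A[1][2] + B[2][2] = 10 + 1 = 11) = -1 (attained at k = 1)
  C[2][0] = min over k of (A[2][0] + B[0][0] = 6 + 4 = 10, A[2][1] + B[1][0] = -1 + -3 = -4, A[2][2] + B[2][0] = 3 + 6 = 9) = -4 (attained at k = 1)
  C[2][1] = min over k of (A[2][0] + B[0][1] = 6 + -5 = 1, A[2][1] + B[1][1] = -1 + 4 = 3, A[2][2] + B[2][1] = 3 + 5 = 8) = 1 (attained at k = 0)
  C[2][2] = min over k of (A[2][0] + B[0][2] = 6 + 0 = 6, A[2][1] + B[1][2] = -1 + 3 = 2, A[2][2] + B[2][2] = 3 + 1 = 4) = 2 (attained at k = 1)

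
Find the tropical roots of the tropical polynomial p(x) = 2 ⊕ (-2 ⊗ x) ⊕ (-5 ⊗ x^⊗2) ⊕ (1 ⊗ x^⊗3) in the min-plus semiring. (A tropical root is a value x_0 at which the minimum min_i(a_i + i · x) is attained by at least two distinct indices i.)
Roots: {-6, 3, 4}

Each tropical root is a break point of the lower envelope of the lines y = a_i + i · x (there are 4 lines, with slopes 0, 1, ..., 3). Only the lines that attain the minimum somewhere contribute to roots; other lines are dominated. Here the surviving (envelope) indices are i = 3, i = 2, i = 1, i = 0.
Intersections between consecutive envelope lines give the roots: for adjacent envelope indices i < j the intersection is x = (a_i − a_j) / (j − i). Reading off the sorted break points: {-6, 3, 4}.
Verification: at each break x_0, at least two indices attain the minimum of min_i(a_i + i · x_0).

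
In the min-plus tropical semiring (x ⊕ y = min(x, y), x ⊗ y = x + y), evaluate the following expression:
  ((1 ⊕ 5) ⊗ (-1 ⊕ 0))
((1 ⊕ 5) ⊗ (-1 ⊕ 0)) = 0

Expand innermost to outermost. Recall ⊕ takes the minimum of its arguments and ⊗ takes their sum. Working out the expression ((1 ⊕ 5) ⊗ (-1 ⊕ 0)) gives 0.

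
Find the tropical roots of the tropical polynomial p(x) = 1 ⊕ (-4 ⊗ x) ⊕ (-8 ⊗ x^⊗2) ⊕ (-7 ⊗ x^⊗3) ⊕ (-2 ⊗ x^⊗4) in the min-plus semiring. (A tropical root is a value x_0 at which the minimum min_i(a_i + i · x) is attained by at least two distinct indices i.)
Roots: {-5, -1, 4, 5}

Each tropical root is a break point of the lower envelope of the lines y = a_i + i · x (there are 5 lines, with slopes 0, 1, ..., 4). Only the lines that attain the minimum somewhere contribute to roots; other lines are dominated. Here the surviving (envelope) indices are i = 4, i = 3, i = 2, i = 1, i = 0.
Intersections between consecutive envelope lines give the roots: for adjacent envelope indices i < j the intersection is x = (a_i − a_j) / (j − i). Reading off the sorted break points: {-5, -1, 4, 5}.
Verification: at each break x_0, at least two indices attain the minimum of min_i(a_i + i · x_0).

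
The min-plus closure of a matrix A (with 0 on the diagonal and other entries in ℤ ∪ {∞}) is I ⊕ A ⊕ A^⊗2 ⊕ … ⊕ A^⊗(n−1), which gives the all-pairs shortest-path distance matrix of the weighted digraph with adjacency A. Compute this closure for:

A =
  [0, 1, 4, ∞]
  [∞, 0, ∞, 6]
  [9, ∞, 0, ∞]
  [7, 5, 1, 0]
Closure =
  [0, 1, 4, 7]
  [13, 0, 7, 6]
  [9, 10, 0, 16]
  [7, 5, 1, 0]

This is the Floyd-Warshall all-pairs shortest-path computation. For each intermediate vertex k = 0, 1, …, 3, update dist[i][j] ← min(dist[i][j], dist[i][k] + dist[k][j]). The final matrix gives, for each (i, j), the minimum total weight of any directed path from i to j (possibly empty when i = j).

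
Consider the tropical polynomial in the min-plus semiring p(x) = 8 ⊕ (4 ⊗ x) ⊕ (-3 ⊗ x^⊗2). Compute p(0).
p(0) = -3

A tropical monomial a ⊗ x^⊗i evaluates to a + i · x. Evaluating each term at x = 0:
  Term 0 contributes 8 + 0 · 0 = 8
  Term 1 contributes 4 + 1 · 0 = 4
  Term 2 contributes -3 + 2 · 0 = -3
p(0) = ⊕ of these = min[8, 4, -3] = -3.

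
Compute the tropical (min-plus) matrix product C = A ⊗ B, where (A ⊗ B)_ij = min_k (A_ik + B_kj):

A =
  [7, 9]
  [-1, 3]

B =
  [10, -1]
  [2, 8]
A ⊗ B =
  [11, 6]
  [5, -2]

Apply the min-plus product entry-by-entry:
  C[0][0] = min over k of (A[0][0] + B[0][0] = 7 + 10 = 17, A[0][1] + B[1][0] = 9 + 2 = 11) = 11 (attained at k = 1)
  C[0][1] = min over k of (A[0][0] + B[0][1] = 7 + -1 = 6, A[0][1] + B[1][1] = 9 + 8 = 17) = 6 (attained at k = 0)
  C[1][0] = min over k of (A[1][0] + B[0][0] = -1 + 10 = 9, A[1][1] + B[1][0] = 3 + 2 = 5) = 5 (attained at k = 1)
  C[1][1] = min over k of (A[1][0] + B[0][1] = -1 + -1 = -2, A[1][1] + B[1][1] = 3 + 8 = 11) = -2 (attained at k = 0)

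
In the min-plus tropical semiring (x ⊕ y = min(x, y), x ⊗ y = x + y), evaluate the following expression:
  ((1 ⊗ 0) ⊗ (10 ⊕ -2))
((1 ⊗ 0) ⊗ (10 ⊕ -2)) = -1

Expand innermost to outermost. Recall ⊕ takes the minimum of its arguments and ⊗ takes their sum. Working out the expression ((1 ⊗ 0) ⊗ (10 ⊕ -2)) gives -1.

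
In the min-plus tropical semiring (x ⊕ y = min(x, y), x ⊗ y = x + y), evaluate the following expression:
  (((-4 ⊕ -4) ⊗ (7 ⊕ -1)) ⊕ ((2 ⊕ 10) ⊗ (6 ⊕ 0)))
(((-4 ⊕ -4) ⊗ (7 ⊕ -1)) ⊕ ((2 ⊕ 10) ⊗ (6 ⊕ 0))) = -5

Expand innermost to outermost. Recall ⊕ takes the minimum of its arguments and ⊗ takes their sum. Working out the expression (((-4 ⊕ -4) ⊗ (7 ⊕ -1)) ⊕ ((2 ⊕ 10) ⊗ (6 ⊕ 0))) gives -5.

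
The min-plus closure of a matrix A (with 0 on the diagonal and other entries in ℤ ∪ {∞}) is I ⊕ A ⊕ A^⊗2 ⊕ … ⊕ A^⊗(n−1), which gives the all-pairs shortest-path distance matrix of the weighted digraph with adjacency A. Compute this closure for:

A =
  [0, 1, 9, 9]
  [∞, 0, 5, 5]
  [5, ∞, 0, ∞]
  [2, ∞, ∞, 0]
Closure =
  [0, 1, 6, 6]
  [7, 0, 5, 5]
  [5, 6, 0, 11]
  [2, 3, 8, 0]

This is the Floyd-Warshall all-pairs shortest-path computation. For each intermediate vertex k = 0, 1, …, 3, update dist[i][j] ← min(dist[i][j], dist[i][k] + dist[k][j]). The final matrix gives, for each (i, j), the minimum total weight of any directed path from i to j (possibly empty when i = j).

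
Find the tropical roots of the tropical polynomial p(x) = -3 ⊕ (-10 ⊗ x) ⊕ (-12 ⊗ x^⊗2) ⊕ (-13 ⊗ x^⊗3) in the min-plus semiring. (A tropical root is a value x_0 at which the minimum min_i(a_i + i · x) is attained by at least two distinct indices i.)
Roots: {1, 2, 7}

Each tropical root is a break point of the lower envelope of the lines y = a_i + i · x (there are 4 lines, with slopes 0, 1, ..., 3). Only the lines that attain the minimum somewhere contribute to roots; other lines are dominated. Here the surviving (envelope) indices are i = 3, i = 2, i = 1, i = 0.
Intersections between consecutive envelope lines give the roots: for adjacent envelope indices i < j the intersection is x = (a_i − a_j) / (j − i). Reading off the sorted break points: {1, 2, 7}.
Verification: at each break x_0, at least two indices attain the minimum of min_i(a_i + i · x_0).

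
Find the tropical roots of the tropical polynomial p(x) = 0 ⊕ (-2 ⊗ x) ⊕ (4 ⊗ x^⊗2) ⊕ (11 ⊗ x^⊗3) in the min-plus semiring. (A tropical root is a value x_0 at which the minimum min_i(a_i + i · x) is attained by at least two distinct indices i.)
Roots: {-7, -6, 2}

Each tropical root is a break point of the lower envelope of the lines y = a_i + i · x (there are 4 lines, with slopes 0, 1, ..., 3). Only the lines that attain the minimum somewhere contribute to roots; other lines are dominated. Here the surviving (envelope) indices are i = 3, i = 2, i = 1, i = 0.
Intersections between consecutive envelope lines give the roots: for adjacent envelope indices i < j the intersection is x = (a_i − a_j) / (j − i). Reading off the sorted break points: {-7, -6, 2}.
Verification: at each break x_0, at least two indices attain the minimum of min_i(a_i + i · x_0).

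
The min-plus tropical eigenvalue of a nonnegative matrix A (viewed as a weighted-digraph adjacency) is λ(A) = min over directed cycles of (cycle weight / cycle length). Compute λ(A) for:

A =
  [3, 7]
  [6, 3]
λ(A) = 3

Enumerate directed cycles and compute their means (weight / length). Sample:
  cycle 0 → 0: weight = 3, length = 1, mean = 3/1 ≈ 3.000
  cycle 1 → 1: weight = 3, length = 1, mean = 3/1 ≈ 3.000
  cycle 0 → 1 → 0: weight = 13, length = 2, mean = 13/2 ≈ 6.500
  cycle 1 → 0 → 1: weight = 13, length = 2, mean = 13/2 ≈ 6.500
Minimum mean = 3.000, attained e.g. along the cycle 0 → 0 with weight 3 and length 1. So λ(A) = 3/1 = 3.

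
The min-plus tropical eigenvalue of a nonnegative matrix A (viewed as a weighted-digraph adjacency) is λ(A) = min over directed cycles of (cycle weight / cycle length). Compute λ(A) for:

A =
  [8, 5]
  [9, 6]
λ(A) = 6

Enumerate directed cycles and compute their means (weight / length). Sample:
  cycle 0 → 0: weight = 8, length = 1, mean = 8/1 ≈ 8.000
  cycle 1 → 1: weight = 6, length = 1, mean = 6/1 ≈ 6.000
  cycle 0 → 1 → 0: weight = 14, length = 2, mean = 14/2 ≈ 7.000
  cycle 1 → 0 → 1: weight = 14, length = 2, mean = 14/2 ≈ 7.000
Minimum mean = 6.000, attained e.g. along the cycle 1 → 1 with weight 6 and length 1. So λ(A) = 6/1 = 6.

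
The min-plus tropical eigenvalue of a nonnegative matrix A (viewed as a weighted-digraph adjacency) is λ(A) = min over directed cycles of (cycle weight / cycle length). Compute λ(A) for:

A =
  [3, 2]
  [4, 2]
λ(A) = 2

Enumerate directed cycles and compute their means (weight / length). Sample:
  cycle 0 → 0: weight = 3, length = 1, mean = 3/1 ≈ 3.000
  cycle 1 → 1: weight = 2, length = 1, mean = 2/1 ≈ 2.000
  cycle 0 → 1 → 0: weight = 6, length = 2, mean = 6/2 ≈ 3.000
  cycle 1 → 0 → 1: weight = 6, length = 2, mean = 6/2 ≈ 3.000
Minimum mean = 2.000, attained e.g. along the cycle 1 → 1 with weight 2 and length 1. So λ(A) = 2/1 = 2.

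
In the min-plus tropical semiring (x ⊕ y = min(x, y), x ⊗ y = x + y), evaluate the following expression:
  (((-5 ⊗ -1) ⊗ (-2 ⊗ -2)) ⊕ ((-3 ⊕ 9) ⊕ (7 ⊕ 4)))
(((-5 ⊗ -1) ⊗ (-2 ⊗ -2)) ⊕ ((-3 ⊕ 9) ⊕ (7 ⊕ 4))) = -10

Expand innermost to outermost. Recall ⊕ takes the minimum of its arguments and ⊗ takes their sum. Working out the expression (((-5 ⊗ -1) ⊗ (-2 ⊗ -2)) ⊕ ((-3 ⊕ 9) ⊕ (7 ⊕ 4))) gives -10.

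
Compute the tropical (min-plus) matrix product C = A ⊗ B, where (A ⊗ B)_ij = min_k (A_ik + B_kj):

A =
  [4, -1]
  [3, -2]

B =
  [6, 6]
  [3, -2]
A ⊗ B =
  [2, -3]
  [1, -4]

Apply the min-plus product entry-by-entry:
  C[0][0] = min over k of (A[0][0] + B[0][0] = 4 + 6 = 10, A[0][1] + B[1][0] = -1 + 3 = 2) = 2 (attained at k = 1)
  C[0][1] = min over k of (A[0][0] + B[0][1] = 4 + 6 = 10, A[0][1] + B[1][1] = -1 + -2 = -3) = -3 (attained at k = 1)
  C[1][0] = min over k of (A[1][0] + B[0][0] = 3 + 6 = 9, A[1][1] + B[1][0] = -2 + 3 = 1) = 1 (attained at k = 1)
  C[1][1] = min over k of (A[1][0] + B[0][1] = 3 + 6 = 9, A[1][1] + B[1][1] = -2 + -2 = -4) = -4 (attained at k = 1)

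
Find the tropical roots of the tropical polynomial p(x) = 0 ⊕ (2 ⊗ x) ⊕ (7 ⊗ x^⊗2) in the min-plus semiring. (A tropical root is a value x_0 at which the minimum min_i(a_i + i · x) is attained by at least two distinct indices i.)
Roots: {-5, -2}

Each tropical root is a break point of the lower envelope of the lines y = a_i + i · x (there are 3 lines, with slopes 0, 1, ..., 2). Only the lines that attain the minimum somewhere contribute to roots; other lines are dominated. Here the surviving (envelope) indices are i = 2, i = 1, i = 0.
Intersections between consecutive envelope lines give the roots: for adjacent envelope indices i < j the intersection is x = (a_i − a_j) / (j − i). Reading off the sorted break points: {-5, -2}.
Verification: at each break x_0, at least two indices attain the minimum of min_i(a_i + i · x_0).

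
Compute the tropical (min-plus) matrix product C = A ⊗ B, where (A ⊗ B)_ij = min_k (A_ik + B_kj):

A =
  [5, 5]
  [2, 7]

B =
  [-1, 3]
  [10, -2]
A ⊗ B =
  [4, 3]
  [1, 5]

Apply the min-plus product entry-by-entry:
  C[0][0] = min over k of (A[0][0] + B[0][0] = 5 + -1 = 4, A[0][1] + B[1][0] = 5 + 10 = 15) = 4 (attained at k = 0)
  C[0][1] = min over k of (A[0][0] + B[0][1] = 5 + 3 = 8, A[0][1] + B[1][1] = 5 + -2 = 3) = 3 (attained at k = 1)
  C[1][0] = min over k of (A[1][0] + B[0][0] = 2 + -1 = 1, A[1][1] + B[1][0] = 7 + 10 = 17) = 1 (attained at k = 0)
  C[1][1] = min over k of (A[1][0] + B[0][1] = 2 + 3 = 5, A[1][1] + B[1][1] = 7 + -2 = 5) = 5 (attained at k = 0)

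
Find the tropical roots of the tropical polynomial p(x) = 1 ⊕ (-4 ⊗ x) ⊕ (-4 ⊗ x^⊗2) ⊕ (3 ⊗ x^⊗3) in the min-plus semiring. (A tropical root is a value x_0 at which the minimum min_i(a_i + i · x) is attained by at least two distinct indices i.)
Roots: {-7, 0, 5}

Each tropical root is a break point of the lower envelope of the lines y = a_i + i · x (there are 4 lines, with slopes 0, 1, ..., 3). Only the lines that attain the minimum somewhere contribute to roots; other lines are dominated. Here the surviving (envelope) indices are i = 3, i = 2, i = 1, i = 0.
Intersections between consecutive envelope lines give the roots: for adjacent envelope indices i < j the intersection is x = (a_i − a_j) / (j − i). Reading off the sorted break points: {-7, 0, 5}.
Verification: at each break x_0, at least two indices attain the minimum of min_i(a_i + i · x_0).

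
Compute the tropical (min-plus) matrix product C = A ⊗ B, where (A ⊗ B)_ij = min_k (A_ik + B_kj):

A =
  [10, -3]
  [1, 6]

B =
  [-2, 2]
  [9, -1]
A ⊗ B =
  [6, -4]
  [-1, 3]

Apply the min-plus product entry-by-entry:
  C[0][0] = min over k of (A[0][0] + B[0][0] = 10 + -2 = 8, A[0][1] + B[1][0] = -3 + 9 = 6) = 6 (attained at k = 1)
  C[0][1] = min over k of (A[0][0] + B[0][1] = 10 + 2 = 12, A[0][1] + B[1][1] = -3 + -1 = -4) = -4 (attained at k = 1)
  C[1][0] = min over k of (A[1][0] + B[0][0] = 1 + -2 = -1, A[1][1] + B[1][0] = 6 + 9 = 15) = -1 (attained at k = 0)
  C[1][1] = min over k of (A[1][0] + B[0][1] = 1 + 2 = 3, A[1][1] + B[1][1] = 6 + -1 = 5) = 3 (attained at k = 0)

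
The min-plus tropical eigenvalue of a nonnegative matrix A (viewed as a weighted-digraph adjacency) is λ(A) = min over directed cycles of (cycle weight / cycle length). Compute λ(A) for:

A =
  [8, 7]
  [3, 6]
λ(A) = 5

Enumerate directed cycles and compute their means (weight / length). Sample:
  cycle 0 → 0: weight = 8, length = 1, mean = 8/1 ≈ 8.000
  cycle 1 → 1: weight = 6, length = 1, mean = 6/1 ≈ 6.000
  cycle 0 → 1 → 0: weight = 10, length = 2, mean = 10/2 ≈ 5.000
  cycle 1 → 0 → 1: weight = 10, length = 2, mean = 10/2 ≈ 5.000
Minimum mean = 5.000, attained e.g. along the cycle 0 → 1 → 0 with weight 10 and length 2. So λ(A) = 10/2 = 5.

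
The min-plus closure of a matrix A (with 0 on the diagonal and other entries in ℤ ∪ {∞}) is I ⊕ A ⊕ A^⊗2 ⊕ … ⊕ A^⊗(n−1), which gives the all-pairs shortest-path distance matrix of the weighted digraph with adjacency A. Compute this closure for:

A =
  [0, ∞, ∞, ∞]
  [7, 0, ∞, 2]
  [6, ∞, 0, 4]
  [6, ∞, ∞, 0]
Closure =
  [0, ∞, ∞, ∞]
  [7, 0, ∞, 2]
  [6, ∞, 0, 4]
  [6, ∞, ∞, 0]

This is the Floyd-Warshall all-pairs shortest-path computation. For each intermediate vertex k = 0, 1, …, 3, update dist[i][j] ← min(dist[i][j], dist[i][k] + dist[k][j]). The final matrix gives, for each (i, j), the minimum total weight of any directed path from i to j (possibly empty when i = j).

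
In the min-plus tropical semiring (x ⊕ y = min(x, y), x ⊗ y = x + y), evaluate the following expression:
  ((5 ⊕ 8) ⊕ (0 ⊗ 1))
((5 ⊕ 8) ⊕ (0 ⊗ 1)) = 1

Expand innermost to outermost. Recall ⊕ takes the minimum of its arguments and ⊗ takes their sum. Working out the expression ((5 ⊕ 8) ⊕ (0 ⊗ 1)) gives 1.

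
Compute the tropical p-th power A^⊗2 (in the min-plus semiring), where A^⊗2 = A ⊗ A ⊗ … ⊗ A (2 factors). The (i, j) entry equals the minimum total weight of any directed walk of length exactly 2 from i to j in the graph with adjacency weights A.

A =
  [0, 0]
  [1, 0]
A^⊗2 =
  [0, 0]
  [1, 0]

Each entry (A^⊗2)_ij equals the minimum over all length-2 walks i = v_0 → v_1 → … → v_2 = j of Σ_t A[v_t][v_{t+1}]. For example, for (i, j) = (0, 1) we minimise over 2 possible intermediate vertex sequences; the minimum is 0, attained along the walk 0 → 0 → 1.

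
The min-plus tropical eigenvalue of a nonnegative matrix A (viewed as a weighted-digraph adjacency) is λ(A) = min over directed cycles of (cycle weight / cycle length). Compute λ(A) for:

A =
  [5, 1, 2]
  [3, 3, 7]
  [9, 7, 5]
λ(A) = 2

Enumerate directed cycles and compute their means (weight / length). Sample:
  cycle 0 → 0: weight = 5, length = 1, mean = 5/1 ≈ 5.000
  cycle 1 → 1: weight = 3, length = 1, mean = 3/1 ≈ 3.000
  cycle 2 → 2: weight = 5, length = 1, mean = 5/1 ≈ 5.000
  cycle 0 → 1 → 0: weight = 4, length = 2, mean = 4/2 ≈ 2.000
  cycle 0 → 2 → 0: weight = 11, length = 2, mean = 11/2 ≈ 5.500
  cycle 1 → 0 → 1: weight = 4, length = 2, mean = 4/2 ≈ 2.000
Minimum mean = 2.000, attained e.g. along the cycle 0 → 1 → 0 with weight 4 and length 2. So λ(A) = 4/2 = 2.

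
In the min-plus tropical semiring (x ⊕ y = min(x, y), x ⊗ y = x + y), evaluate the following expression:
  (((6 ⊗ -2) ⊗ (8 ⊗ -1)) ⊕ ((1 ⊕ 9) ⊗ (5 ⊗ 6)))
(((6 ⊗ -2) ⊗ (8 ⊗ -1)) ⊕ ((1 ⊕ 9) ⊗ (5 ⊗ 6))) = 11

Expand innermost to outermost. Recall ⊕ takes the minimum of its arguments and ⊗ takes their sum. Working out the expression (((6 ⊗ -2) ⊗ (8 ⊗ -1)) ⊕ ((1 ⊕ 9) ⊗ (5 ⊗ 6))) gives 11.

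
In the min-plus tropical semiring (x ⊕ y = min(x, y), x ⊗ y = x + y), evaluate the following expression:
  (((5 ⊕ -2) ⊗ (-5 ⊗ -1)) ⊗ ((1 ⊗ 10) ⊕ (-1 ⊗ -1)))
(((5 ⊕ -2) ⊗ (-5 ⊗ -1)) ⊗ ((1 ⊗ 10) ⊕ (-1 ⊗ -1))) = -10

Expand innermost to outermost. Recall ⊕ takes the minimum of its arguments and ⊗ takes their sum. Working out the expression (((5 ⊕ -2) ⊗ (-5 ⊗ -1)) ⊗ ((1 ⊗ 10) ⊕ (-1 ⊗ -1))) gives -10.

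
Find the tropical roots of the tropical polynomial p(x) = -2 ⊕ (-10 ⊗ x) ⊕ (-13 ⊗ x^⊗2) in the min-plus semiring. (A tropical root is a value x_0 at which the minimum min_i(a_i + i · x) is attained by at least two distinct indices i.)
Roots: {3, 8}

Each tropical root is a break point of the lower envelope of the lines y = a_i + i · x (there are 3 lines, with slopes 0, 1, ..., 2). Only the lines that attain the minimum somewhere contribute to roots; other lines are dominated. Here the surviving (envelope) indices are i = 2, i = 1, i = 0.
Intersections between consecutive envelope lines give the roots: for adjacent envelope indices i < j the intersection is x = (a_i − a_j) / (j − i). Reading off the sorted break points: {3, 8}.
Verification: at each break x_0, at least two indices attain the minimum of min_i(a_i + i · x_0).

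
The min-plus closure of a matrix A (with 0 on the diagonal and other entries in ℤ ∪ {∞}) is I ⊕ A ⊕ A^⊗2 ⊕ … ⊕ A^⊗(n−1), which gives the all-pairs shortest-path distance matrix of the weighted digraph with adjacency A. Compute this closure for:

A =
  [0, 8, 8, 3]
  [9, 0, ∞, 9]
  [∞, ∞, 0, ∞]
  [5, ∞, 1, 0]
Closure =
  [0, 8, 4, 3]
  [9, 0, 10, 9]
  [∞, ∞, 0, ∞]
  [5, 13, 1, 0]

This is the Floyd-Warshall all-pairs shortest-path computation. For each intermediate vertex k = 0, 1, …, 3, update dist[i][j] ← min(dist[i][j], dist[i][k] + dist[k][j]). The final matrix gives, for each (i, j), the minimum total weight of any directed path from i to j (possibly empty when i = j).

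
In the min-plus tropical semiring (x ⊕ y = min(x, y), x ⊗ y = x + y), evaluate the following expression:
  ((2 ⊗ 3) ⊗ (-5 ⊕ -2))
((2 ⊗ 3) ⊗ (-5 ⊕ -2)) = 0

Expand innermost to outermost. Recall ⊕ takes the minimum of its arguments and ⊗ takes their sum. Working out the expression ((2 ⊗ 3) ⊗ (-5 ⊕ -2)) gives 0.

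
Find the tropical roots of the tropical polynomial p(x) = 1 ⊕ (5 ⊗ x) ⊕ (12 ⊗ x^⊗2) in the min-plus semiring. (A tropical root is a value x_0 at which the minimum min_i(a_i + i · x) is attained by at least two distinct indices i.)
Roots: {-7, -4}

Each tropical root is a break point of the lower envelope of the lines y = a_i + i · x (there are 3 lines, with slopes 0, 1, ..., 2). Only the lines that attain the minimum somewhere contribute to roots; other lines are dominated. Here the surviving (envelope) indices are i = 2, i = 1, i = 0.
Intersections between consecutive envelope lines give the roots: for adjacent envelope indices i < j the intersection is x = (a_i − a_j) / (j − i). Reading off the sorted break points: {-7, -4}.
Verification: at each break x_0, at least two indices attain the minimum of min_i(a_i + i · x_0).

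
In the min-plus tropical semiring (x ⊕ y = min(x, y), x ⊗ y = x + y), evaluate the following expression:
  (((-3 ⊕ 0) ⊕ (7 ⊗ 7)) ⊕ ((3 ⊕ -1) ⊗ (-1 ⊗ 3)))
(((-3 ⊕ 0) ⊕ (7 ⊗ 7)) ⊕ ((3 ⊕ -1) ⊗ (-1 ⊗ 3))) = -3

Expand innermost to outermost. Recall ⊕ takes the minimum of its arguments and ⊗ takes their sum. Working out the expression (((-3 ⊕ 0) ⊕ (7 ⊗ 7)) ⊕ ((3 ⊕ -1) ⊗ (-1 ⊗ 3))) gives -3.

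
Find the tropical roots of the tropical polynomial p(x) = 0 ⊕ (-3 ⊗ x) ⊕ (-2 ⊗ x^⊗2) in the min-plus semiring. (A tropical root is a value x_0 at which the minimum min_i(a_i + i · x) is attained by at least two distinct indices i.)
Roots: {-1, 3}

Each tropical root is a break point of the lower envelope of the lines y = a_i + i · x (there are 3 lines, with slopes 0, 1, ..., 2). Only the lines that attain the minimum somewhere contribute to roots; other lines are dominated. Here the surviving (envelope) indices are i = 2, i = 1, i = 0.
Intersections between consecutive envelope lines give the roots: for adjacent envelope indices i < j the intersection is x = (a_i − a_j) / (j − i). Reading off the sorted break points: {-1, 3}.
Verification: at each break x_0, at least two indices attain the minimum of min_i(a_i + i · x_0).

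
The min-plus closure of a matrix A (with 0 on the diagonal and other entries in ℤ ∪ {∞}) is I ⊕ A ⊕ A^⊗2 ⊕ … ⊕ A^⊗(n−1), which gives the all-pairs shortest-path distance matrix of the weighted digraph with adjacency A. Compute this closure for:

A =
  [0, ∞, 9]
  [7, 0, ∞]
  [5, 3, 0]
Closure =
  [0, 12, 9]
  [7, 0, 16]
  [5, 3, 0]

This is the Floyd-Warshall all-pairs shortest-path computation. For each intermediate vertex k = 0, 1, …, 2, update dist[i][j] ← min(dist[i][j], dist[i][k] + dist[k][j]). The final matrix gives, for each (i, j), the minimum total weight of any directed path from i to j (possibly empty when i = j).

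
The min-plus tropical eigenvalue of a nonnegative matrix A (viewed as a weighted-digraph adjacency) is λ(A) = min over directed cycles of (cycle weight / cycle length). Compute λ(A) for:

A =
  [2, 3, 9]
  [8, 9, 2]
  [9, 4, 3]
λ(A) = 2

Enumerate directed cycles and compute their means (weight / length). Sample:
  cycle 0 → 0: weight = 2, length = 1, mean = 2/1 ≈ 2.000
  cycle 1 → 1: weight = 9, length = 1, mean = 9/1 ≈ 9.000
  cycle 2 → 2: weight = 3, length = 1, mean = 3/1 ≈ 3.000
  cycle 0 → 1 → 0: weight = 11, length = 2, mean = 11/2 ≈ 5.500
  cycle 0 → 2 → 0: weight = 18, length = 2, mean = 18/2 ≈ 9.000
  cycle 1 → 0 → 1: weight = 11, length = 2, mean = 11/2 ≈ 5.500
Minimum mean = 2.000, attained e.g. along the cycle 0 → 0 with weight 2 and length 1. So λ(A) = 2/1 = 2.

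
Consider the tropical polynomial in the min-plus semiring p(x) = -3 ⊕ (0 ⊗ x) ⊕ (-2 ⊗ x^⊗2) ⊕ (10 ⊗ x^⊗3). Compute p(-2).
p(-2) = -6

A tropical monomial a ⊗ x^⊗i evaluates to a + i · x. Evaluating each term at x = -2:
  Term 0 contributes -3 + 0 · -2 = -3
  Term 1 contributes 0 + 1 · -2 = -2
  Term 2 contributes -2 + 2 · -2 = -6
  Term 3 contributes 10 + 3 · -2 = 4
p(-2) = ⊕ of these = min[-3, -2, -6, 4] = -6.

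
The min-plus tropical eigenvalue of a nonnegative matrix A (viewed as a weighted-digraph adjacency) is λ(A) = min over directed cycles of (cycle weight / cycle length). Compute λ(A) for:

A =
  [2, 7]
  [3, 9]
λ(A) = 2

Enumerate directed cycles and compute their means (weight / length). Sample:
  cycle 0 → 0: weight = 2, length = 1, mean = 2/1 ≈ 2.000
  cycle 1 → 1: weight = 9, length = 1, mean = 9/1 ≈ 9.000
  cycle 0 → 1 → 0: weight = 10, length = 2, mean = 10/2 ≈ 5.000
  cycle 1 → 0 → 1: weight = 10, length = 2, mean = 10/2 ≈ 5.000
Minimum mean = 2.000, attained e.g. along the cycle 0 → 0 with weight 2 and length 1. So λ(A) = 2/1 = 2.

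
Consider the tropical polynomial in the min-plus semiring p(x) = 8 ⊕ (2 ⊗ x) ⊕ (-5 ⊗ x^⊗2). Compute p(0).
p(0) = -5

A tropical monomial a ⊗ x^⊗i evaluates to a + i · x. Evaluating each term at x = 0:
  Term 0 contributes 8 + 0 · 0 = 8
  Term 1 contributes 2 + 1 · 0 = 2
  Term 2 contributes -5 + 2 · 0 = -5
p(0) = ⊕ of these = min[8, 2, -5] = -5.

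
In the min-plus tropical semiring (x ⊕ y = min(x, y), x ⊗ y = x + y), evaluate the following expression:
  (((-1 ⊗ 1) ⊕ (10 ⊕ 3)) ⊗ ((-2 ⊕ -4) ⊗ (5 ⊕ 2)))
(((-1 ⊗ 1) ⊕ (10 ⊕ 3)) ⊗ ((-2 ⊕ -4) ⊗ (5 ⊕ 2))) = -2

Expand innermost to outermost. Recall ⊕ takes the minimum of its arguments and ⊗ takes their sum. Working out the expression (((-1 ⊗ 1) ⊕ (10 ⊕ 3)) ⊗ ((-2 ⊕ -4) ⊗ (5 ⊕ 2))) gives -2.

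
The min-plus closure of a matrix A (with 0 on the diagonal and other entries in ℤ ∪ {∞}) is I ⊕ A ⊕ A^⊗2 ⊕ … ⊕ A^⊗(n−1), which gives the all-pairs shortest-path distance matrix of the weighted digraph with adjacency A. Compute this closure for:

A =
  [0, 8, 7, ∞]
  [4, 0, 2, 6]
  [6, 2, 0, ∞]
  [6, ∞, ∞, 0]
Closure =
  [0, 8, 7, 14]
  [4, 0, 2, 6]
  [6, 2, 0, 8]
  [6, 14, 13, 0]

This is the Floyd-Warshall all-pairs shortest-path computation. For each intermediate vertex k = 0, 1, …, 3, update dist[i][j] ← min(dist[i][j], dist[i][k] + dist[k][j]). The final matrix gives, for each (i, j), the minimum total weight of any directed path from i to j (possibly empty when i = j).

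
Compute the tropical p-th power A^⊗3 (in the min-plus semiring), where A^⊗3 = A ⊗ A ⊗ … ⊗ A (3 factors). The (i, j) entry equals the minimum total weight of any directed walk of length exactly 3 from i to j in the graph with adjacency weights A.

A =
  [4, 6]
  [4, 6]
A^⊗3 =
  [12, 14]
  [12, 14]

Each entry (A^⊗3)_ij equals the minimum over all length-3 walks i = v_0 → v_1 → … → v_3 = j of Σ_t A[v_t][v_{t+1}]. For example, for (i, j) = (0, 1) we minimise over 4 possible intermediate vertex sequences; the minimum is 14, attained along the walk 0 → 0 → 0 → 1.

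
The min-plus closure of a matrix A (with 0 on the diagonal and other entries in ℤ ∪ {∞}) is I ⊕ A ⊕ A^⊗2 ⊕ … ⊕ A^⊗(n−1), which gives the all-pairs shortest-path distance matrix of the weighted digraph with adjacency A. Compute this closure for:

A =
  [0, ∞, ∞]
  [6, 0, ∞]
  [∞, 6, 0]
Closure =
  [0, ∞, ∞]
  [6, 0, ∞]
  [12, 6, 0]

This is the Floyd-Warshall all-pairs shortest-path computation. For each intermediate vertex k = 0, 1, …, 2, update dist[i][j] ← min(dist[i][j], dist[i][k] + dist[k][j]). The final matrix gives, for each (i, j), the minimum total weight of any directed path from i to j (possibly empty when i = j).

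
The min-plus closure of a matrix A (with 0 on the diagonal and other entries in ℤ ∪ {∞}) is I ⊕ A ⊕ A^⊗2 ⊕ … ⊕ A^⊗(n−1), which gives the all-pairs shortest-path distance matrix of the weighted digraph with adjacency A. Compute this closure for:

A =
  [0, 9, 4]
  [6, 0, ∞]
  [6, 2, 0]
Closure =
  [0, 6, 4]
  [6, 0, 10]
  [6, 2, 0]

This is the Floyd-Warshall all-pairs shortest-path computation. For each intermediate vertex k = 0, 1, …, 2, update dist[i][j] ← min(dist[i][j], dist[i][k] + dist[k][j]). The final matrix gives, for each (i, j), the minimum total weight of any directed path from i to j (possibly empty when i = j).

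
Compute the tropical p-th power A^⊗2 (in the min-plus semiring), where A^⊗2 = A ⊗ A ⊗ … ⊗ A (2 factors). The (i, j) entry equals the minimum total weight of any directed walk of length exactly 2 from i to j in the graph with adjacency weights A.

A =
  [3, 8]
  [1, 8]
A^⊗2 =
  [6, 11]
  [4, 9]

Each entry (A^⊗2)_ij equals the minimum over all length-2 walks i = v_0 → v_1 → … → v_2 = j of Σ_t A[v_t][v_{t+1}]. For example, for (i, j) = (0, 1) we minimise over 2 possible intermediate vertex sequences; the minimum is 11, attained along the walk 0 → 0 → 1.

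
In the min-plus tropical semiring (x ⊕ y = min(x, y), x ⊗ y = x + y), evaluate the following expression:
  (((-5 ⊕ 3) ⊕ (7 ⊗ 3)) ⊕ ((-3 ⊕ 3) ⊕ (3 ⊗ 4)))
(((-5 ⊕ 3) ⊕ (7 ⊗ 3)) ⊕ ((-3 ⊕ 3) ⊕ (3 ⊗ 4))) = -5

Expand innermost to outermost. Recall ⊕ takes the minimum of its arguments and ⊗ takes their sum. Working out the expression (((-5 ⊕ 3) ⊕ (7 ⊗ 3)) ⊕ ((-3 ⊕ 3) ⊕ (3 ⊗ 4))) gives -5.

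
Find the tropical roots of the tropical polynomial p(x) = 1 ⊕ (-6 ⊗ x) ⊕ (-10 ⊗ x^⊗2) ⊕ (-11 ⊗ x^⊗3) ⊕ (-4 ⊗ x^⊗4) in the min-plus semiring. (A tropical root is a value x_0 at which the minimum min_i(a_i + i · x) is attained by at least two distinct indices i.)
Roots: {-7, 1, 4, 7}

Each tropical root is a break point of the lower envelope of the lines y = a_i + i · x (there are 5 lines, with slopes 0, 1, ..., 4). Only the lines that attain the minimum somewhere contribute to roots; other lines are dominated. Here the surviving (envelope) indices are i = 4, i = 3, i = 2, i = 1, i = 0.
Intersections between consecutive envelope lines give the roots: for adjacent envelope indices i < j the intersection is x = (a_i − a_j) / (j − i). Reading off the sorted break points: {-7, 1, 4, 7}.
Verification: at each break x_0, at least two indices attain the minimum of min_i(a_i + i · x_0).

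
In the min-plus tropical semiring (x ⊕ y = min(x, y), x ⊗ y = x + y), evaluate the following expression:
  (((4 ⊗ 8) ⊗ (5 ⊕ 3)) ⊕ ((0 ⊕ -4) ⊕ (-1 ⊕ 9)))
(((4 ⊗ 8) ⊗ (5 ⊕ 3)) ⊕ ((0 ⊕ -4) ⊕ (-1 ⊕ 9))) = -4

Expand innermost to outermost. Recall ⊕ takes the minimum of its arguments and ⊗ takes their sum. Working out the expression (((4 ⊗ 8) ⊗ (5 ⊕ 3)) ⊕ ((0 ⊕ -4) ⊕ (-1 ⊕ 9))) gives -4.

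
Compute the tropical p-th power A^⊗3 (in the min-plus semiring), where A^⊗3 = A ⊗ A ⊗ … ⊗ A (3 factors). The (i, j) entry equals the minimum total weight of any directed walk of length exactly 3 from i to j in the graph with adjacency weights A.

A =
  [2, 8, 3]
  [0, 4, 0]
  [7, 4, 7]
A^⊗3 =
  [6, 9, 7]
  [4, 7, 4]
  [6, 8, 7]

Each entry (A^⊗3)_ij equals the minimum over all length-3 walks i = v_0 → v_1 → … → v_3 = j of Σ_t A[v_t][v_{t+1}]. For example, for (i, j) = (0, 2) we minimise over 9 possible intermediate vertex sequences; the minimum is 7, attained along the walk 0 → 0 → 0 → 2.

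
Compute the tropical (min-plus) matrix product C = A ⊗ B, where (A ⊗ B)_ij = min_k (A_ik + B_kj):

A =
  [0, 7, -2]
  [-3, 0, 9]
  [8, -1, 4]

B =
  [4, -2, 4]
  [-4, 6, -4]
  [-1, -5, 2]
A ⊗ B =
  [-3, -7, 0]
  [-4, -5, -4]
  [-5, -1, -5]

Apply the min-plus product entry-by-entry:
  C[0][0] = min over k of (A[0][0] + B[0][0] = 0 + 4 = 4, A[0][1] + B[1][0] = 7 + -4 = 3, A[0][2] + B[2][0] = -2 + -1 = -3) = -3 (attained at k = 2)
  C[0][1] = min over k of (A[0][0] + B[0][1] = 0 + -2 = -2, A[0][1] + B[1][1] = 7 + 6 = 13, A[0][2] + B[2][1] = -2 + -5 = -7) = -7 (attained at k = 2)
  C[0][2] = min over k of (A[0][0] + B[0][2] = 0 + 4 = 4, A[0][1] + B[1][2] = 7 + -4 = 3, A[0][2] + B[2][2] = -2 + 2 = 0) = 0 (attained at k = 2)
  C[1][0] = min over k of (A[1][0] + B[0][0] = -3 + 4 = 1, A[1][1] + B[1][0] = 0 + -4 = -4, A[1][2] + B[2][0] = 9 + -1 = 8) = -4 (attained at k = 1)
  C[1][1] = min over k of (A[1][0] + B[0][1] = -3 + -2 = -5, A[1][1] + B[1][1] = 0 + 6 = 6, A[1][2] + B[2][1] = 9 + -5 = 4) = -5 (attained at k = 0)
  C[1][2] = min over k of (A[1][0] + B[0][2] = -3 + 4 = 1, A[1][1] + B[1][2] = 0 + -4 = -4, A[1][2] + B[2][2] = 9 + 2 = 11) = -4 (attained at k = 1)
  C[2][0] = min over k of (A[2][0] + B[0][0] = 8 + 4 = 12, A[2][1] + B[1][0] = -1 + -4 = -5, A[2][2] + B[2][0] = 4 + -1 = 3) = -5 (attained at k = 1)
  C[2][1] = min over k of (A[2][0] + B[0][1] = 8 + -2 = 6, A[2][1] + B[1][1] = -1 + 6 = 5, A[2][2] + B[2][1] = 4 + -5 = -1) = -1 (attained at k = 2)
  C[2][2] = min over k of (A[2][0] + B[0][2] = 8 + 4 = 12, A[2][1] + B[1][2] = -1 + -4 = -5, A[2][2] + B[2][2] = 4 + 2 = 6) = -5 (attained at k = 1)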